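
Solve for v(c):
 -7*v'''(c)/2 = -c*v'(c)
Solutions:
 v(c) = C1 + Integral(C2*airyai(2^(1/3)*7^(2/3)*c/7) + C3*airybi(2^(1/3)*7^(2/3)*c/7), c)


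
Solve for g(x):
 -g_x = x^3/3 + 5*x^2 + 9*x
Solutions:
 g(x) = C1 - x^4/12 - 5*x^3/3 - 9*x^2/2


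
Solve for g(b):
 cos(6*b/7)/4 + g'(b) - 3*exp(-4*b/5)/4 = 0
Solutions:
 g(b) = C1 - 7*sin(6*b/7)/24 - 15*exp(-4*b/5)/16


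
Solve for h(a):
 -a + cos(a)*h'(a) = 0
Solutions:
 h(a) = C1 + Integral(a/cos(a), a)


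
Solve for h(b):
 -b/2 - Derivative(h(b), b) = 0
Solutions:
 h(b) = C1 - b^2/4


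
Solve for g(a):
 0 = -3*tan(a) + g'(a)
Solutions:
 g(a) = C1 - 3*log(cos(a))


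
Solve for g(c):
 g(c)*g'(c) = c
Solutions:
 g(c) = -sqrt(C1 + c^2)
 g(c) = sqrt(C1 + c^2)


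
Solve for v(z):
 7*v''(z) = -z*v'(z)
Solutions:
 v(z) = C1 + C2*erf(sqrt(14)*z/14)


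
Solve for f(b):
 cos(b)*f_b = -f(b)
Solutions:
 f(b) = C1*sqrt(sin(b) - 1)/sqrt(sin(b) + 1)


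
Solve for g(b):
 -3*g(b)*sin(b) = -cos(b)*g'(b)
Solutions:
 g(b) = C1/cos(b)^3


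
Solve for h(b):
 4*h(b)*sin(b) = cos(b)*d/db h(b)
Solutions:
 h(b) = C1/cos(b)^4


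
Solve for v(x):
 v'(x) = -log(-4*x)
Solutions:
 v(x) = C1 - x*log(-x) + x*(1 - 2*log(2))


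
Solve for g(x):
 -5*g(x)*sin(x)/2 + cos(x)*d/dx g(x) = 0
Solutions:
 g(x) = C1/cos(x)^(5/2)


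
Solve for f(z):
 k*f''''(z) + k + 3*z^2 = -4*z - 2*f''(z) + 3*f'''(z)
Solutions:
 f(z) = C1 + C2*z + C3*exp(z*(3 - sqrt(9 - 8*k))/(2*k)) + C4*exp(z*(sqrt(9 - 8*k) + 3)/(2*k)) - z^4/8 - 13*z^3/12 + z^2*(4*k - 39)/8


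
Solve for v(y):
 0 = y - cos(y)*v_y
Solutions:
 v(y) = C1 + Integral(y/cos(y), y)


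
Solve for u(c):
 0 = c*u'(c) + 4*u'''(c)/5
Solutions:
 u(c) = C1 + Integral(C2*airyai(-10^(1/3)*c/2) + C3*airybi(-10^(1/3)*c/2), c)


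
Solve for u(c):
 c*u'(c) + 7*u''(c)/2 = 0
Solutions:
 u(c) = C1 + C2*erf(sqrt(7)*c/7)


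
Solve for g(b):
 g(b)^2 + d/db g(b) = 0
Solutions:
 g(b) = 1/(C1 + b)


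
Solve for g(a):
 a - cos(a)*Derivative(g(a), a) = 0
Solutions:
 g(a) = C1 + Integral(a/cos(a), a)


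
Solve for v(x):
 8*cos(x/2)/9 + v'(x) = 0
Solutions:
 v(x) = C1 - 16*sin(x/2)/9


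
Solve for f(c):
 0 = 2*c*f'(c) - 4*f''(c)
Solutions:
 f(c) = C1 + C2*erfi(c/2)


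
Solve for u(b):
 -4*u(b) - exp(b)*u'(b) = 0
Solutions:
 u(b) = C1*exp(4*exp(-b))


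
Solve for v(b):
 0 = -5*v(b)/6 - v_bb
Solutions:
 v(b) = C1*sin(sqrt(30)*b/6) + C2*cos(sqrt(30)*b/6)


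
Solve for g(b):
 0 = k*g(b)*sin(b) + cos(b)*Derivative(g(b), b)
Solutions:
 g(b) = C1*exp(k*log(cos(b)))


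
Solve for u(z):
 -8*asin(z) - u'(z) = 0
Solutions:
 u(z) = C1 - 8*z*asin(z) - 8*sqrt(1 - z^2)


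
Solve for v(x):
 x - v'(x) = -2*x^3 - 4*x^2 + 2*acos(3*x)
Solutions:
 v(x) = C1 + x^4/2 + 4*x^3/3 + x^2/2 - 2*x*acos(3*x) + 2*sqrt(1 - 9*x^2)/3


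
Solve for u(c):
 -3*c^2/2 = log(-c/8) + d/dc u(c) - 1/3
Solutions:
 u(c) = C1 - c^3/2 - c*log(-c) + c*(4/3 + 3*log(2))


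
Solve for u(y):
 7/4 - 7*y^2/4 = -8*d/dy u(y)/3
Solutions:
 u(y) = C1 + 7*y^3/32 - 21*y/32


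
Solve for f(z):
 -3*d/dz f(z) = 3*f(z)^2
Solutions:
 f(z) = 1/(C1 + z)


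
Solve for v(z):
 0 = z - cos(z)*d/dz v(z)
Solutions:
 v(z) = C1 + Integral(z/cos(z), z)


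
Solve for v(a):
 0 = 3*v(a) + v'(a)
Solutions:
 v(a) = C1*exp(-3*a)


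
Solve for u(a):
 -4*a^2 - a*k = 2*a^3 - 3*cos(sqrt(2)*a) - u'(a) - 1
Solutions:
 u(a) = C1 + a^4/2 + 4*a^3/3 + a^2*k/2 - a - 3*sqrt(2)*sin(sqrt(2)*a)/2


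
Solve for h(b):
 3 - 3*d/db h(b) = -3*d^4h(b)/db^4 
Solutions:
 h(b) = C1 + C4*exp(b) + b + (C2*sin(sqrt(3)*b/2) + C3*cos(sqrt(3)*b/2))*exp(-b/2)


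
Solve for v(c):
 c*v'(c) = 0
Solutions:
 v(c) = C1


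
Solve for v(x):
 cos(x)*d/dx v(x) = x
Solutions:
 v(x) = C1 + Integral(x/cos(x), x)


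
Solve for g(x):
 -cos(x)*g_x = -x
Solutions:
 g(x) = C1 + Integral(x/cos(x), x)


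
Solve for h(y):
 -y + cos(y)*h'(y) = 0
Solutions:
 h(y) = C1 + Integral(y/cos(y), y)


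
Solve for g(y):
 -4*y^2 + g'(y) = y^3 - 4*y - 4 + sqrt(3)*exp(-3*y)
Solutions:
 g(y) = C1 + y^4/4 + 4*y^3/3 - 2*y^2 - 4*y - sqrt(3)*exp(-3*y)/3


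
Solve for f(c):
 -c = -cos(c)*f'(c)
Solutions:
 f(c) = C1 + Integral(c/cos(c), c)


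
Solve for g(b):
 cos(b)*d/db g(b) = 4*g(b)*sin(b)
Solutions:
 g(b) = C1/cos(b)^4


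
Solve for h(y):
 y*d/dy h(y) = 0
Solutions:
 h(y) = C1


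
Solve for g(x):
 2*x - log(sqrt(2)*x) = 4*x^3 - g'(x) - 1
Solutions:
 g(x) = C1 + x^4 - x^2 + x*log(x) - 2*x + x*log(2)/2


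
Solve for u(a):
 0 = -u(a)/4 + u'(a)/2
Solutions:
 u(a) = C1*exp(a/2)


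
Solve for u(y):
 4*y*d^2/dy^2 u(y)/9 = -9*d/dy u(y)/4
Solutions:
 u(y) = C1 + C2/y^(65/16)


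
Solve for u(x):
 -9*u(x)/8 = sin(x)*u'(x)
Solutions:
 u(x) = C1*(cos(x) + 1)^(9/16)/(cos(x) - 1)^(9/16)


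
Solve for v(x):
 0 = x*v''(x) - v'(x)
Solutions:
 v(x) = C1 + C2*x^2


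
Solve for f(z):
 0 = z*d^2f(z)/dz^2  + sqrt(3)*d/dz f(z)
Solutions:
 f(z) = C1 + C2*z^(1 - sqrt(3))


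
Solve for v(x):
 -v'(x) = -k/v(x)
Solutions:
 v(x) = -sqrt(C1 + 2*k*x)
 v(x) = sqrt(C1 + 2*k*x)


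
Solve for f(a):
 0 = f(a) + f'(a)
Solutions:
 f(a) = C1*exp(-a)


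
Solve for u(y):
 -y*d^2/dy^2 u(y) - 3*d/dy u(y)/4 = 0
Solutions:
 u(y) = C1 + C2*y^(1/4)


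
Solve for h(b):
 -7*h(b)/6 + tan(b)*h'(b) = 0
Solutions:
 h(b) = C1*sin(b)^(7/6)


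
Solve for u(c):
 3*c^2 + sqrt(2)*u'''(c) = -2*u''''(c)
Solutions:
 u(c) = C1 + C2*c + C3*c^2 + C4*exp(-sqrt(2)*c/2) - sqrt(2)*c^5/40 + c^4/4 - sqrt(2)*c^3


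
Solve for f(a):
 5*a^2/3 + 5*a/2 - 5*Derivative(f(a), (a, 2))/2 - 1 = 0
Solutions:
 f(a) = C1 + C2*a + a^4/18 + a^3/6 - a^2/5


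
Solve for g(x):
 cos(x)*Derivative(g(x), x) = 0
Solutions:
 g(x) = C1


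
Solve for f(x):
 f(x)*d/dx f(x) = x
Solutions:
 f(x) = -sqrt(C1 + x^2)
 f(x) = sqrt(C1 + x^2)


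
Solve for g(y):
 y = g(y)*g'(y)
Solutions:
 g(y) = -sqrt(C1 + y^2)
 g(y) = sqrt(C1 + y^2)


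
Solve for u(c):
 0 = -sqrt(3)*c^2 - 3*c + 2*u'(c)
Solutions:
 u(c) = C1 + sqrt(3)*c^3/6 + 3*c^2/4


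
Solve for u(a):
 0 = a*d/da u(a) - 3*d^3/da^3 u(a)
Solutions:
 u(a) = C1 + Integral(C2*airyai(3^(2/3)*a/3) + C3*airybi(3^(2/3)*a/3), a)


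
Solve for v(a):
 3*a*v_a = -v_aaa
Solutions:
 v(a) = C1 + Integral(C2*airyai(-3^(1/3)*a) + C3*airybi(-3^(1/3)*a), a)


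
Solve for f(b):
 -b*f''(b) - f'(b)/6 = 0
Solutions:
 f(b) = C1 + C2*b^(5/6)


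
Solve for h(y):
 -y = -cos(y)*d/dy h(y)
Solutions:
 h(y) = C1 + Integral(y/cos(y), y)


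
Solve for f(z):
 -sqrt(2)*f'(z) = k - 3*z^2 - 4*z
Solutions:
 f(z) = C1 - sqrt(2)*k*z/2 + sqrt(2)*z^3/2 + sqrt(2)*z^2


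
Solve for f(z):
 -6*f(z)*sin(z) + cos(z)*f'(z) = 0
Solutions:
 f(z) = C1/cos(z)^6


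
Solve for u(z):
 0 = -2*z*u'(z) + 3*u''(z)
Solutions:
 u(z) = C1 + C2*erfi(sqrt(3)*z/3)


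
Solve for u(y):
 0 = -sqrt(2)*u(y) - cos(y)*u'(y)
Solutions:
 u(y) = C1*(sin(y) - 1)^(sqrt(2)/2)/(sin(y) + 1)^(sqrt(2)/2)


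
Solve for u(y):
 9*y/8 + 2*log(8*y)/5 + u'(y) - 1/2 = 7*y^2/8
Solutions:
 u(y) = C1 + 7*y^3/24 - 9*y^2/16 - 2*y*log(y)/5 - 6*y*log(2)/5 + 9*y/10


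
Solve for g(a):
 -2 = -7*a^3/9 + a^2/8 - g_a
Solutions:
 g(a) = C1 - 7*a^4/36 + a^3/24 + 2*a


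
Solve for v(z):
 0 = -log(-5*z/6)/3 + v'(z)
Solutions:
 v(z) = C1 + z*log(-z)/3 + z*(-log(6) - 1 + log(5))/3


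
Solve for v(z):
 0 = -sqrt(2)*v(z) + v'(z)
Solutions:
 v(z) = C1*exp(sqrt(2)*z)


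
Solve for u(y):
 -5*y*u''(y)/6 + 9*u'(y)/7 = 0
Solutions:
 u(y) = C1 + C2*y^(89/35)


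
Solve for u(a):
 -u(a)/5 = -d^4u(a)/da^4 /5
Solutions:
 u(a) = C1*exp(-a) + C2*exp(a) + C3*sin(a) + C4*cos(a)


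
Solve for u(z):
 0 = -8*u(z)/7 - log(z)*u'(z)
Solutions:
 u(z) = C1*exp(-8*li(z)/7)


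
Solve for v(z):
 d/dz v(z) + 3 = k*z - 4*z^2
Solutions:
 v(z) = C1 + k*z^2/2 - 4*z^3/3 - 3*z


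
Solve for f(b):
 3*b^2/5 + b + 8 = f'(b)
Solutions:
 f(b) = C1 + b^3/5 + b^2/2 + 8*b


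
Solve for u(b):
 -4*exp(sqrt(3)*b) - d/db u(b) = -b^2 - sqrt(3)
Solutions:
 u(b) = C1 + b^3/3 + sqrt(3)*b - 4*sqrt(3)*exp(sqrt(3)*b)/3


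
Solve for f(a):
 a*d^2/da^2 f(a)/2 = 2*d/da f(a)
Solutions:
 f(a) = C1 + C2*a^5


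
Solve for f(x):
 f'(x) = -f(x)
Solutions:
 f(x) = C1*exp(-x)


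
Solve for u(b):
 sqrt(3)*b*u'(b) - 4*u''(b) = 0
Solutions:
 u(b) = C1 + C2*erfi(sqrt(2)*3^(1/4)*b/4)


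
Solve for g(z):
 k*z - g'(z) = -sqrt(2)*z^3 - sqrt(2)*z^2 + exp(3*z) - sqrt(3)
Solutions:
 g(z) = C1 + k*z^2/2 + sqrt(2)*z^4/4 + sqrt(2)*z^3/3 + sqrt(3)*z - exp(3*z)/3


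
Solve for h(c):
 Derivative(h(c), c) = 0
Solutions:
 h(c) = C1


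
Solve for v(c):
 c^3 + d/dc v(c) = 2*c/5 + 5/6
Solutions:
 v(c) = C1 - c^4/4 + c^2/5 + 5*c/6


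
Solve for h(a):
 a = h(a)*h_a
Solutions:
 h(a) = -sqrt(C1 + a^2)
 h(a) = sqrt(C1 + a^2)


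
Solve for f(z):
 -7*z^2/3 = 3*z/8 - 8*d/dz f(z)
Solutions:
 f(z) = C1 + 7*z^3/72 + 3*z^2/128


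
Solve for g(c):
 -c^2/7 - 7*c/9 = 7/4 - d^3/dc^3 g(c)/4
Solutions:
 g(c) = C1 + C2*c + C3*c^2 + c^5/105 + 7*c^4/54 + 7*c^3/6


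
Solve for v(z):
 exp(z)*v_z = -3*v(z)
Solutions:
 v(z) = C1*exp(3*exp(-z))


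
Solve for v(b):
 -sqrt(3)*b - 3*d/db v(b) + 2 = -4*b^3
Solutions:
 v(b) = C1 + b^4/3 - sqrt(3)*b^2/6 + 2*b/3


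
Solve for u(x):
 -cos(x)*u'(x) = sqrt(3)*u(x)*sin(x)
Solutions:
 u(x) = C1*cos(x)^(sqrt(3))


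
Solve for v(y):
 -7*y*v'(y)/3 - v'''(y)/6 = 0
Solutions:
 v(y) = C1 + Integral(C2*airyai(-14^(1/3)*y) + C3*airybi(-14^(1/3)*y), y)


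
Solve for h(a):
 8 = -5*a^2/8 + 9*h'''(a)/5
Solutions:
 h(a) = C1 + C2*a + C3*a^2 + 5*a^5/864 + 20*a^3/27


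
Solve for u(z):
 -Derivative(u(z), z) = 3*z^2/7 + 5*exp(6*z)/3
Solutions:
 u(z) = C1 - z^3/7 - 5*exp(6*z)/18


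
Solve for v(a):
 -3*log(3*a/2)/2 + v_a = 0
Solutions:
 v(a) = C1 + 3*a*log(a)/2 - 3*a/2 - 3*a*log(2)/2 + 3*a*log(3)/2


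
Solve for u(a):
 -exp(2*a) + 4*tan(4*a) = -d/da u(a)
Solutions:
 u(a) = C1 + exp(2*a)/2 + log(cos(4*a))


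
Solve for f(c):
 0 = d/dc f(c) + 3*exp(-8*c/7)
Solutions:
 f(c) = C1 + 21*exp(-8*c/7)/8


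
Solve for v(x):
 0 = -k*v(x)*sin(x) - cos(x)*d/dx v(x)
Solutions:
 v(x) = C1*exp(k*log(cos(x)))


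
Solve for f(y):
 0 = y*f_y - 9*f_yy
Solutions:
 f(y) = C1 + C2*erfi(sqrt(2)*y/6)


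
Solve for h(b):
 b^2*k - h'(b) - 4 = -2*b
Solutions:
 h(b) = C1 + b^3*k/3 + b^2 - 4*b


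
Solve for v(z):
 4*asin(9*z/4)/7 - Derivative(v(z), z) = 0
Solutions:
 v(z) = C1 + 4*z*asin(9*z/4)/7 + 4*sqrt(16 - 81*z^2)/63


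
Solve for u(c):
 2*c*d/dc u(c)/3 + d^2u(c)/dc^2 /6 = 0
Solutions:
 u(c) = C1 + C2*erf(sqrt(2)*c)


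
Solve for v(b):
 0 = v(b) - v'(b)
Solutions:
 v(b) = C1*exp(b)


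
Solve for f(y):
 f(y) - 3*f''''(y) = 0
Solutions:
 f(y) = C1*exp(-3^(3/4)*y/3) + C2*exp(3^(3/4)*y/3) + C3*sin(3^(3/4)*y/3) + C4*cos(3^(3/4)*y/3)


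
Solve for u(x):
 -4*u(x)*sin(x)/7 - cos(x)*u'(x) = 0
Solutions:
 u(x) = C1*cos(x)^(4/7)


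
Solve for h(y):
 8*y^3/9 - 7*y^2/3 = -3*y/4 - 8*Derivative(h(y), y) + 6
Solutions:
 h(y) = C1 - y^4/36 + 7*y^3/72 - 3*y^2/64 + 3*y/4


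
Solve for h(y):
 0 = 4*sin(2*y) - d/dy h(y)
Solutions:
 h(y) = C1 - 2*cos(2*y)


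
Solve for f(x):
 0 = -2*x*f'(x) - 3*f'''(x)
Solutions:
 f(x) = C1 + Integral(C2*airyai(-2^(1/3)*3^(2/3)*x/3) + C3*airybi(-2^(1/3)*3^(2/3)*x/3), x)


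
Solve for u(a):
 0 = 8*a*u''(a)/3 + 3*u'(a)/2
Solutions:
 u(a) = C1 + C2*a^(7/16)


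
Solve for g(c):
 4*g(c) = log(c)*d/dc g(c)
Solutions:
 g(c) = C1*exp(4*li(c))


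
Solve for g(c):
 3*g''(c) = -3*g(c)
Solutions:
 g(c) = C1*sin(c) + C2*cos(c)


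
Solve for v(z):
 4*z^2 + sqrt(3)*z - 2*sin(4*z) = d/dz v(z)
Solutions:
 v(z) = C1 + 4*z^3/3 + sqrt(3)*z^2/2 + cos(4*z)/2


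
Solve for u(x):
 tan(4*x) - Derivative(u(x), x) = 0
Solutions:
 u(x) = C1 - log(cos(4*x))/4


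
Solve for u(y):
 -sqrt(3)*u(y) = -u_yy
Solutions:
 u(y) = C1*exp(-3^(1/4)*y) + C2*exp(3^(1/4)*y)


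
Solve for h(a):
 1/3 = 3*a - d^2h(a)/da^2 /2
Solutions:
 h(a) = C1 + C2*a + a^3 - a^2/3


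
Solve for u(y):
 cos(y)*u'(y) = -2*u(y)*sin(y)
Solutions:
 u(y) = C1*cos(y)^2


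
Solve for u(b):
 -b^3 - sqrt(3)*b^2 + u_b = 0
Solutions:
 u(b) = C1 + b^4/4 + sqrt(3)*b^3/3


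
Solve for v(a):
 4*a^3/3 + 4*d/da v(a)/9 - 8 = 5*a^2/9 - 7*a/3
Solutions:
 v(a) = C1 - 3*a^4/4 + 5*a^3/12 - 21*a^2/8 + 18*a


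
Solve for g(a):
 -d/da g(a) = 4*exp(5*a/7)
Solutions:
 g(a) = C1 - 28*exp(5*a/7)/5


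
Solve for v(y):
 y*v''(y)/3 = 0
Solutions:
 v(y) = C1 + C2*y


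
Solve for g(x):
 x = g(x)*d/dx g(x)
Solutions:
 g(x) = -sqrt(C1 + x^2)
 g(x) = sqrt(C1 + x^2)


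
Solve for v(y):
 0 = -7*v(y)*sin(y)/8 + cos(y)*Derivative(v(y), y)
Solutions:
 v(y) = C1/cos(y)^(7/8)


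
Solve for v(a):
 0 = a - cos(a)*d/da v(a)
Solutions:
 v(a) = C1 + Integral(a/cos(a), a)


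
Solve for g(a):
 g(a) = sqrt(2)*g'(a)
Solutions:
 g(a) = C1*exp(sqrt(2)*a/2)


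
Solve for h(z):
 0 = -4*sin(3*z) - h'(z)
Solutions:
 h(z) = C1 + 4*cos(3*z)/3


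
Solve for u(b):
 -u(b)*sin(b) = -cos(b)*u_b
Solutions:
 u(b) = C1/cos(b)


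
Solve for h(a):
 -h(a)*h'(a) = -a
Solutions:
 h(a) = -sqrt(C1 + a^2)
 h(a) = sqrt(C1 + a^2)


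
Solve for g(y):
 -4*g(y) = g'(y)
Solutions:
 g(y) = C1*exp(-4*y)


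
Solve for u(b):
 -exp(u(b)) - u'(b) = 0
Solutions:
 u(b) = log(1/(C1 + b))


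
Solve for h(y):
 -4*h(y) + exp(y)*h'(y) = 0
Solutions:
 h(y) = C1*exp(-4*exp(-y))


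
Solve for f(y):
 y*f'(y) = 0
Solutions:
 f(y) = C1


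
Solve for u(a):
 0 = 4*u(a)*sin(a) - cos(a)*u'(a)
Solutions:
 u(a) = C1/cos(a)^4


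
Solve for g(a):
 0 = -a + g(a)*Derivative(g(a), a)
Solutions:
 g(a) = -sqrt(C1 + a^2)
 g(a) = sqrt(C1 + a^2)


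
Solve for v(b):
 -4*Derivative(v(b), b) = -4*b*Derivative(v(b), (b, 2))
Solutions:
 v(b) = C1 + C2*b^2


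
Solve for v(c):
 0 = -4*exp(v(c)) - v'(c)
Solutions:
 v(c) = log(1/(C1 + 4*c))


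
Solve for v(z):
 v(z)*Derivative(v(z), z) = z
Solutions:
 v(z) = -sqrt(C1 + z^2)
 v(z) = sqrt(C1 + z^2)


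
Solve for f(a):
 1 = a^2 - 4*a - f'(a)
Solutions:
 f(a) = C1 + a^3/3 - 2*a^2 - a


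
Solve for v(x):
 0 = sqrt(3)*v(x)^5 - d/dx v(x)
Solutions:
 v(x) = -(-1/(C1 + 4*sqrt(3)*x))^(1/4)
 v(x) = (-1/(C1 + 4*sqrt(3)*x))^(1/4)
 v(x) = -I*(-1/(C1 + 4*sqrt(3)*x))^(1/4)
 v(x) = I*(-1/(C1 + 4*sqrt(3)*x))^(1/4)


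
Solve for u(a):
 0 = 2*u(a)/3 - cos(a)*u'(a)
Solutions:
 u(a) = C1*(sin(a) + 1)^(1/3)/(sin(a) - 1)^(1/3)


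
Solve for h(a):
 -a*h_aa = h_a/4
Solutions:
 h(a) = C1 + C2*a^(3/4)


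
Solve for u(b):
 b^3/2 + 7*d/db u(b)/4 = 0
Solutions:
 u(b) = C1 - b^4/14


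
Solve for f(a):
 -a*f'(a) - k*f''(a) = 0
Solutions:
 f(a) = C1 + C2*sqrt(k)*erf(sqrt(2)*a*sqrt(1/k)/2)


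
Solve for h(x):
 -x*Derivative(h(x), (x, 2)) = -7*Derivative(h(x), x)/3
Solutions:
 h(x) = C1 + C2*x^(10/3)


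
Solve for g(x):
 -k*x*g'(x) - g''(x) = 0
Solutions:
 g(x) = Piecewise((-sqrt(2)*sqrt(pi)*C1*erf(sqrt(2)*sqrt(k)*x/2)/(2*sqrt(k)) - C2, (k > 0) | (k < 0)), (-C1*x - C2, True))


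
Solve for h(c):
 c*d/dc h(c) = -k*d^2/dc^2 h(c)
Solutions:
 h(c) = C1 + C2*sqrt(k)*erf(sqrt(2)*c*sqrt(1/k)/2)


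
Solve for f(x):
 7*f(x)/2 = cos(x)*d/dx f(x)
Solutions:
 f(x) = C1*(sin(x) + 1)^(7/4)/(sin(x) - 1)^(7/4)


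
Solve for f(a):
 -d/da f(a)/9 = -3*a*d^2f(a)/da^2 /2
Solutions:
 f(a) = C1 + C2*a^(29/27)


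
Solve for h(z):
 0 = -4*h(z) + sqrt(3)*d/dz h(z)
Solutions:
 h(z) = C1*exp(4*sqrt(3)*z/3)


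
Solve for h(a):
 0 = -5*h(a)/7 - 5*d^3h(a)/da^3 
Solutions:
 h(a) = C3*exp(-7^(2/3)*a/7) + (C1*sin(sqrt(3)*7^(2/3)*a/14) + C2*cos(sqrt(3)*7^(2/3)*a/14))*exp(7^(2/3)*a/14)


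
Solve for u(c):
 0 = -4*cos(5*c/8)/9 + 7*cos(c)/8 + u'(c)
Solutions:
 u(c) = C1 + 32*sin(5*c/8)/45 - 7*sin(c)/8


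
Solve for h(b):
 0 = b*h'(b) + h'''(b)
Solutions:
 h(b) = C1 + Integral(C2*airyai(-b) + C3*airybi(-b), b)


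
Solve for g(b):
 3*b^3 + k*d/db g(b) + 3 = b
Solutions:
 g(b) = C1 - 3*b^4/(4*k) + b^2/(2*k) - 3*b/k


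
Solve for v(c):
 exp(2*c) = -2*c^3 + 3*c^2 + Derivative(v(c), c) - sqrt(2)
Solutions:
 v(c) = C1 + c^4/2 - c^3 + sqrt(2)*c + exp(2*c)/2


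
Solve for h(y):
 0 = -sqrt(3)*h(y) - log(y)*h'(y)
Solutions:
 h(y) = C1*exp(-sqrt(3)*li(y))


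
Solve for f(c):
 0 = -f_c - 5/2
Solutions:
 f(c) = C1 - 5*c/2


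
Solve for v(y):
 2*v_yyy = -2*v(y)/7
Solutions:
 v(y) = C3*exp(-7^(2/3)*y/7) + (C1*sin(sqrt(3)*7^(2/3)*y/14) + C2*cos(sqrt(3)*7^(2/3)*y/14))*exp(7^(2/3)*y/14)


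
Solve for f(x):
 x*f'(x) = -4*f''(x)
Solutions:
 f(x) = C1 + C2*erf(sqrt(2)*x/4)


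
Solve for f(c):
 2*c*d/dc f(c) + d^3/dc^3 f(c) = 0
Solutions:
 f(c) = C1 + Integral(C2*airyai(-2^(1/3)*c) + C3*airybi(-2^(1/3)*c), c)


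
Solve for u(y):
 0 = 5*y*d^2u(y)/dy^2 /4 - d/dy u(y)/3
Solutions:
 u(y) = C1 + C2*y^(19/15)


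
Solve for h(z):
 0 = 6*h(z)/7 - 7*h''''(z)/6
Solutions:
 h(z) = C1*exp(-sqrt(42)*z/7) + C2*exp(sqrt(42)*z/7) + C3*sin(sqrt(42)*z/7) + C4*cos(sqrt(42)*z/7)


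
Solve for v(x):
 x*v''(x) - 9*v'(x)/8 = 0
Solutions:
 v(x) = C1 + C2*x^(17/8)


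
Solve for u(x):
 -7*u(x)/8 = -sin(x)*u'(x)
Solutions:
 u(x) = C1*(cos(x) - 1)^(7/16)/(cos(x) + 1)^(7/16)


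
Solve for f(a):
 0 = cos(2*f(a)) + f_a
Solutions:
 f(a) = -asin((C1 + exp(4*a))/(C1 - exp(4*a)))/2 + pi/2
 f(a) = asin((C1 + exp(4*a))/(C1 - exp(4*a)))/2


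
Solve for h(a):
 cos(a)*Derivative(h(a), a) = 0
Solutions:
 h(a) = C1


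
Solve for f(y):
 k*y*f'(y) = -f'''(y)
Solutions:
 f(y) = C1 + Integral(C2*airyai(y*(-k)^(1/3)) + C3*airybi(y*(-k)^(1/3)), y)


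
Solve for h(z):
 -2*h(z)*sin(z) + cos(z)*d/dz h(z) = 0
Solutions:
 h(z) = C1/cos(z)^2


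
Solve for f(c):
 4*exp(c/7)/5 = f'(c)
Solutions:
 f(c) = C1 + 28*exp(c/7)/5


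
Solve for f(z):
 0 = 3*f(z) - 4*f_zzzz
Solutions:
 f(z) = C1*exp(-sqrt(2)*3^(1/4)*z/2) + C2*exp(sqrt(2)*3^(1/4)*z/2) + C3*sin(sqrt(2)*3^(1/4)*z/2) + C4*cos(sqrt(2)*3^(1/4)*z/2)


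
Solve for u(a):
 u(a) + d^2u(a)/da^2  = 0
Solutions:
 u(a) = C1*sin(a) + C2*cos(a)


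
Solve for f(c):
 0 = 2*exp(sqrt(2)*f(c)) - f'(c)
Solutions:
 f(c) = sqrt(2)*(2*log(-1/(C1 + 2*c)) - log(2))/4


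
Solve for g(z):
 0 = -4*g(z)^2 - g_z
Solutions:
 g(z) = 1/(C1 + 4*z)


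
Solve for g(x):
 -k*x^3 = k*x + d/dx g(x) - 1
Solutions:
 g(x) = C1 - k*x^4/4 - k*x^2/2 + x


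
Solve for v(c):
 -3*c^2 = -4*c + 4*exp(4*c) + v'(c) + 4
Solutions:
 v(c) = C1 - c^3 + 2*c^2 - 4*c - exp(4*c)


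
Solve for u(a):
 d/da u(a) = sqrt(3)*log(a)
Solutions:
 u(a) = C1 + sqrt(3)*a*log(a) - sqrt(3)*a


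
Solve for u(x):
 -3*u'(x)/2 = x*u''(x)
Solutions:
 u(x) = C1 + C2/sqrt(x)


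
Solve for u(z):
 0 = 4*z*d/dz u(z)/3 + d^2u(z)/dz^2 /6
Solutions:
 u(z) = C1 + C2*erf(2*z)


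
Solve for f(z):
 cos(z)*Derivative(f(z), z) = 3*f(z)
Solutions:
 f(z) = C1*(sin(z) + 1)^(3/2)/(sin(z) - 1)^(3/2)


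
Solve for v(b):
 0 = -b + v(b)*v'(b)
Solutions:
 v(b) = -sqrt(C1 + b^2)
 v(b) = sqrt(C1 + b^2)


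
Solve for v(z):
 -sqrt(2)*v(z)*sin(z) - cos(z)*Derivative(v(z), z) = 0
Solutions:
 v(z) = C1*cos(z)^(sqrt(2))


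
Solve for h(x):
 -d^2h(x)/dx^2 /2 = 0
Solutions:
 h(x) = C1 + C2*x


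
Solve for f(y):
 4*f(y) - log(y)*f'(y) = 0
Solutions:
 f(y) = C1*exp(4*li(y))


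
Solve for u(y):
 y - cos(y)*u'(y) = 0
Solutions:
 u(y) = C1 + Integral(y/cos(y), y)


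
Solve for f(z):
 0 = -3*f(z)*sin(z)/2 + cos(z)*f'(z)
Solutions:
 f(z) = C1/cos(z)^(3/2)


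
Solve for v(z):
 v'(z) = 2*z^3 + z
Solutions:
 v(z) = C1 + z^4/2 + z^2/2


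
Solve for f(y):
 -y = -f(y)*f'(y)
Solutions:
 f(y) = -sqrt(C1 + y^2)
 f(y) = sqrt(C1 + y^2)


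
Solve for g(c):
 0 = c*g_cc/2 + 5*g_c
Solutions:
 g(c) = C1 + C2/c^9


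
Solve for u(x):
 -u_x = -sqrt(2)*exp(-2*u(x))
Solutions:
 u(x) = log(-sqrt(C1 + 2*sqrt(2)*x))
 u(x) = log(C1 + 2*sqrt(2)*x)/2


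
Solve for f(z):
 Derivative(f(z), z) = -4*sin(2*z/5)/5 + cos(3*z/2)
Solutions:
 f(z) = C1 + 2*sin(3*z/2)/3 + 2*cos(2*z/5)


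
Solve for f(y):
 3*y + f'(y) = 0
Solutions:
 f(y) = C1 - 3*y^2/2


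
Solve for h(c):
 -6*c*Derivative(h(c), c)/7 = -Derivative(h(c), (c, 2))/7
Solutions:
 h(c) = C1 + C2*erfi(sqrt(3)*c)


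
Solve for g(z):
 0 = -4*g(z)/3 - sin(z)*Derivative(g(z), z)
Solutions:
 g(z) = C1*(cos(z) + 1)^(2/3)/(cos(z) - 1)^(2/3)


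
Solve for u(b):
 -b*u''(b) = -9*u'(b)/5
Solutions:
 u(b) = C1 + C2*b^(14/5)


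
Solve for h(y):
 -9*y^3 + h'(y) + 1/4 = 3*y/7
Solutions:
 h(y) = C1 + 9*y^4/4 + 3*y^2/14 - y/4


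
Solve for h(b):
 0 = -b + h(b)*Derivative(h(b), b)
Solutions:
 h(b) = -sqrt(C1 + b^2)
 h(b) = sqrt(C1 + b^2)


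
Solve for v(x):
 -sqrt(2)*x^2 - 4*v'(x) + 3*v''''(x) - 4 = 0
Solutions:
 v(x) = C1 + C4*exp(6^(2/3)*x/3) - sqrt(2)*x^3/12 - x + (C2*sin(2^(2/3)*3^(1/6)*x/2) + C3*cos(2^(2/3)*3^(1/6)*x/2))*exp(-6^(2/3)*x/6)


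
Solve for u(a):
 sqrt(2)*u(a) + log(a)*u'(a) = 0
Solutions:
 u(a) = C1*exp(-sqrt(2)*li(a))


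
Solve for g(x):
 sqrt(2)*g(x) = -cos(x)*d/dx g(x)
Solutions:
 g(x) = C1*(sin(x) - 1)^(sqrt(2)/2)/(sin(x) + 1)^(sqrt(2)/2)


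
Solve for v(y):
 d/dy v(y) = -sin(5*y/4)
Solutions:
 v(y) = C1 + 4*cos(5*y/4)/5


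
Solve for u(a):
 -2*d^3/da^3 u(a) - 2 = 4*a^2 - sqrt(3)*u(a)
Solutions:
 u(a) = C3*exp(2^(2/3)*3^(1/6)*a/2) + 4*sqrt(3)*a^2/3 + (C1*sin(6^(2/3)*a/4) + C2*cos(6^(2/3)*a/4))*exp(-2^(2/3)*3^(1/6)*a/4) + 2*sqrt(3)/3


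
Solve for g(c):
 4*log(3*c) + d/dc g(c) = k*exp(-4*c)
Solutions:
 g(c) = C1 - 4*c*log(c) + 4*c*(1 - log(3)) - k*exp(-4*c)/4


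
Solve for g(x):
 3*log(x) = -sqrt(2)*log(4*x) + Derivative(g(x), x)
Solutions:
 g(x) = C1 + sqrt(2)*x*log(x) + 3*x*log(x) - 3*x - sqrt(2)*x + 2*sqrt(2)*x*log(2)


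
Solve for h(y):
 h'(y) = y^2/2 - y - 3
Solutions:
 h(y) = C1 + y^3/6 - y^2/2 - 3*y


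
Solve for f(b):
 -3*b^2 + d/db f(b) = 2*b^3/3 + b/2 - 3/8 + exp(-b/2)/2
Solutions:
 f(b) = C1 + b^4/6 + b^3 + b^2/4 - 3*b/8 - 1/sqrt(exp(b))


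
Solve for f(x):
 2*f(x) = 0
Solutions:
 f(x) = 0


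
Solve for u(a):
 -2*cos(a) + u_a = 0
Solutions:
 u(a) = C1 + 2*sin(a)


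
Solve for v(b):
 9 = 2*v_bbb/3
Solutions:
 v(b) = C1 + C2*b + C3*b^2 + 9*b^3/4


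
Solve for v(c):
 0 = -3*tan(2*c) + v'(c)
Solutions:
 v(c) = C1 - 3*log(cos(2*c))/2


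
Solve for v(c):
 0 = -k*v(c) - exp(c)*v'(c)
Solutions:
 v(c) = C1*exp(k*exp(-c))


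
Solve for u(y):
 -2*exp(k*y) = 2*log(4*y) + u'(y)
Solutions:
 u(y) = C1 - 2*y*log(y) + 2*y*(1 - 2*log(2)) + Piecewise((-2*exp(k*y)/k, Ne(k, 0)), (-2*y, True))


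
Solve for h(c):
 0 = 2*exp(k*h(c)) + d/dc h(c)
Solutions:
 h(c) = Piecewise((log(1/(C1*k + 2*c*k))/k, Ne(k, 0)), (nan, True))
 h(c) = Piecewise((C1 - 2*c, Eq(k, 0)), (nan, True))


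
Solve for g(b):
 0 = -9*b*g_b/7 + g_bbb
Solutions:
 g(b) = C1 + Integral(C2*airyai(21^(2/3)*b/7) + C3*airybi(21^(2/3)*b/7), b)


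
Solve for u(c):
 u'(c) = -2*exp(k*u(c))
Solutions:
 u(c) = Piecewise((log(1/(C1*k + 2*c*k))/k, Ne(k, 0)), (nan, True))
 u(c) = Piecewise((C1 - 2*c, Eq(k, 0)), (nan, True))


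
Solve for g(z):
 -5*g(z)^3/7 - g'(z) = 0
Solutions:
 g(z) = -sqrt(14)*sqrt(-1/(C1 - 5*z))/2
 g(z) = sqrt(14)*sqrt(-1/(C1 - 5*z))/2


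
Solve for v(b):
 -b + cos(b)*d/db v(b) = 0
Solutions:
 v(b) = C1 + Integral(b/cos(b), b)


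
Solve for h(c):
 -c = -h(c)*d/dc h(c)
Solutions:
 h(c) = -sqrt(C1 + c^2)
 h(c) = sqrt(C1 + c^2)


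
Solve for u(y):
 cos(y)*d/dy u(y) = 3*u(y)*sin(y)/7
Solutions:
 u(y) = C1/cos(y)^(3/7)


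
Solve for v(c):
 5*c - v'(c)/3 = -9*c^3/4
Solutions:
 v(c) = C1 + 27*c^4/16 + 15*c^2/2


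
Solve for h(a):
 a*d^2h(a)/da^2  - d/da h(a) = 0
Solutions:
 h(a) = C1 + C2*a^2


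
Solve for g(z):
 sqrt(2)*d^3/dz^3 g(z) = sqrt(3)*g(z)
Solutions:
 g(z) = C3*exp(2^(5/6)*3^(1/6)*z/2) + (C1*sin(2^(5/6)*3^(2/3)*z/4) + C2*cos(2^(5/6)*3^(2/3)*z/4))*exp(-2^(5/6)*3^(1/6)*z/4)


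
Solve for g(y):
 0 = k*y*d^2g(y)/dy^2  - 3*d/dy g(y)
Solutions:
 g(y) = C1 + y^(((re(k) + 3)*re(k) + im(k)^2)/(re(k)^2 + im(k)^2))*(C2*sin(3*log(y)*Abs(im(k))/(re(k)^2 + im(k)^2)) + C3*cos(3*log(y)*im(k)/(re(k)^2 + im(k)^2)))


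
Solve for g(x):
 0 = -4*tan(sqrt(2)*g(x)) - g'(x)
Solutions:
 g(x) = sqrt(2)*(pi - asin(C1*exp(-4*sqrt(2)*x)))/2
 g(x) = sqrt(2)*asin(C1*exp(-4*sqrt(2)*x))/2


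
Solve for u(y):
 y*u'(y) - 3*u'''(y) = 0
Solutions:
 u(y) = C1 + Integral(C2*airyai(3^(2/3)*y/3) + C3*airybi(3^(2/3)*y/3), y)


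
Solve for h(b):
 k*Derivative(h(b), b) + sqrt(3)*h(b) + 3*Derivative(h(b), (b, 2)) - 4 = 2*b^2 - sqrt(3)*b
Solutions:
 h(b) = C1*exp(b*(-k + sqrt(k^2 - 12*sqrt(3)))/6) + C2*exp(-b*(k + sqrt(k^2 - 12*sqrt(3)))/6) + 2*sqrt(3)*b^2/3 - 4*b*k/3 - b + 4*sqrt(3)*k^2/9 + sqrt(3)*k/3 - 4 + 4*sqrt(3)/3


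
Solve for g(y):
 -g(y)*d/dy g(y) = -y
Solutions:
 g(y) = -sqrt(C1 + y^2)
 g(y) = sqrt(C1 + y^2)


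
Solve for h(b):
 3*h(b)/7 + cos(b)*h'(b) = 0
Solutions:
 h(b) = C1*(sin(b) - 1)^(3/14)/(sin(b) + 1)^(3/14)


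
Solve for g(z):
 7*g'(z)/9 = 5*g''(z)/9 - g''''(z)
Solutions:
 g(z) = C1 + C2*exp(z*(10*18^(1/3)/(sqrt(34221) + 189)^(1/3) + 12^(1/3)*(sqrt(34221) + 189)^(1/3))/36)*sin(2^(1/3)*3^(1/6)*z*(-2^(1/3)*3^(2/3)*(sqrt(34221) + 189)^(1/3) + 30/(sqrt(34221) + 189)^(1/3))/36) + C3*exp(z*(10*18^(1/3)/(sqrt(34221) + 189)^(1/3) + 12^(1/3)*(sqrt(34221) + 189)^(1/3))/36)*cos(2^(1/3)*3^(1/6)*z*(-2^(1/3)*3^(2/3)*(sqrt(34221) + 189)^(1/3) + 30/(sqrt(34221) + 189)^(1/3))/36) + C4*exp(-z*(10*18^(1/3)/(sqrt(34221) + 189)^(1/3) + 12^(1/3)*(sqrt(34221) + 189)^(1/3))/18)


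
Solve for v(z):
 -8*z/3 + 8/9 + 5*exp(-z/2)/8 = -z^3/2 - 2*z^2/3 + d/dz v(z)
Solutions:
 v(z) = C1 + z^4/8 + 2*z^3/9 - 4*z^2/3 + 8*z/9 - 5*exp(-z/2)/4


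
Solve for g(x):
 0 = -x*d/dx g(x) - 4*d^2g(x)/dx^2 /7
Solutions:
 g(x) = C1 + C2*erf(sqrt(14)*x/4)


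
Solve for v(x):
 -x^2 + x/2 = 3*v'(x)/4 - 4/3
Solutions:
 v(x) = C1 - 4*x^3/9 + x^2/3 + 16*x/9


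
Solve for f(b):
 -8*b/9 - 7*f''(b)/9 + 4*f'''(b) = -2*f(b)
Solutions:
 f(b) = C1*exp(b*(49/(324*sqrt(942726) + 314585)^(1/3) + 14 + (324*sqrt(942726) + 314585)^(1/3))/216)*sin(sqrt(3)*b*(-(324*sqrt(942726) + 314585)^(1/3) + 49/(324*sqrt(942726) + 314585)^(1/3))/216) + C2*exp(b*(49/(324*sqrt(942726) + 314585)^(1/3) + 14 + (324*sqrt(942726) + 314585)^(1/3))/216)*cos(sqrt(3)*b*(-(324*sqrt(942726) + 314585)^(1/3) + 49/(324*sqrt(942726) + 314585)^(1/3))/216) + C3*exp(b*(-(324*sqrt(942726) + 314585)^(1/3) - 49/(324*sqrt(942726) + 314585)^(1/3) + 7)/108) + 4*b/9


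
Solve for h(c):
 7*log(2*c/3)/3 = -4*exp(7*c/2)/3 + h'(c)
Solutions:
 h(c) = C1 + 7*c*log(c)/3 + 7*c*(-log(3) - 1 + log(2))/3 + 8*exp(7*c/2)/21


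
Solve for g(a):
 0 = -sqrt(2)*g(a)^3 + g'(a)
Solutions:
 g(a) = -sqrt(2)*sqrt(-1/(C1 + sqrt(2)*a))/2
 g(a) = sqrt(2)*sqrt(-1/(C1 + sqrt(2)*a))/2


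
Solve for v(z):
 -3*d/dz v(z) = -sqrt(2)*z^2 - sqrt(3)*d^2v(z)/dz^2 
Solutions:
 v(z) = C1 + C2*exp(sqrt(3)*z) + sqrt(2)*z^3/9 + sqrt(6)*z^2/9 + 2*sqrt(2)*z/9


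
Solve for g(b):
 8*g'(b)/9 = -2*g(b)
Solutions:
 g(b) = C1*exp(-9*b/4)


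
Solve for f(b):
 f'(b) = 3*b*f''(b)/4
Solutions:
 f(b) = C1 + C2*b^(7/3)


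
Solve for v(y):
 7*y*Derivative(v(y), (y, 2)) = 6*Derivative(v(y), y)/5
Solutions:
 v(y) = C1 + C2*y^(41/35)


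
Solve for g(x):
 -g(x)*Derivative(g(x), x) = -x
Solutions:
 g(x) = -sqrt(C1 + x^2)
 g(x) = sqrt(C1 + x^2)


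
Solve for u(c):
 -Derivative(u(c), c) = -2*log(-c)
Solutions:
 u(c) = C1 + 2*c*log(-c) - 2*c


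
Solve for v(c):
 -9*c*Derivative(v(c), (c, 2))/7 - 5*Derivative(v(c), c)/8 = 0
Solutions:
 v(c) = C1 + C2*c^(37/72)


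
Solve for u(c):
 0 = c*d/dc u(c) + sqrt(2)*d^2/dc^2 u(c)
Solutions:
 u(c) = C1 + C2*erf(2^(1/4)*c/2)


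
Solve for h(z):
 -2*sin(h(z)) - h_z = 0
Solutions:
 h(z) = -acos((-C1 - exp(4*z))/(C1 - exp(4*z))) + 2*pi
 h(z) = acos((-C1 - exp(4*z))/(C1 - exp(4*z)))


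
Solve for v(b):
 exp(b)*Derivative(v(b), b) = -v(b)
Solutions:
 v(b) = C1*exp(exp(-b))


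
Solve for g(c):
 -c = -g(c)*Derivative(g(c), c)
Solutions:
 g(c) = -sqrt(C1 + c^2)
 g(c) = sqrt(C1 + c^2)


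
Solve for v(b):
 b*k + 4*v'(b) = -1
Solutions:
 v(b) = C1 - b^2*k/8 - b/4


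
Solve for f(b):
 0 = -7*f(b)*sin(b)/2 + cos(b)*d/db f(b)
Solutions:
 f(b) = C1/cos(b)^(7/2)


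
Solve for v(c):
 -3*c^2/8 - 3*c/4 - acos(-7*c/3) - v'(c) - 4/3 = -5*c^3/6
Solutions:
 v(c) = C1 + 5*c^4/24 - c^3/8 - 3*c^2/8 - c*acos(-7*c/3) - 4*c/3 - sqrt(9 - 49*c^2)/7


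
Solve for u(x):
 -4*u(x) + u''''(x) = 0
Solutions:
 u(x) = C1*exp(-sqrt(2)*x) + C2*exp(sqrt(2)*x) + C3*sin(sqrt(2)*x) + C4*cos(sqrt(2)*x)


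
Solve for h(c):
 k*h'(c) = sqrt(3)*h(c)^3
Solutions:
 h(c) = -sqrt(2)*sqrt(-k/(C1*k + sqrt(3)*c))/2
 h(c) = sqrt(2)*sqrt(-k/(C1*k + sqrt(3)*c))/2


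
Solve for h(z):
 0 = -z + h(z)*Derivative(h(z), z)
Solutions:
 h(z) = -sqrt(C1 + z^2)
 h(z) = sqrt(C1 + z^2)


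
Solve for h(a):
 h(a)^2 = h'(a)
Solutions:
 h(a) = -1/(C1 + a)


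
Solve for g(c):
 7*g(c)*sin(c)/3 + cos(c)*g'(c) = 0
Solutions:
 g(c) = C1*cos(c)^(7/3)


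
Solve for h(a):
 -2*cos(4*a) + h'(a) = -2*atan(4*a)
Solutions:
 h(a) = C1 - 2*a*atan(4*a) + log(16*a^2 + 1)/4 + sin(4*a)/2


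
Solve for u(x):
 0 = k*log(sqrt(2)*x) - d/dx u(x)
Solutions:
 u(x) = C1 + k*x*log(x) - k*x + k*x*log(2)/2


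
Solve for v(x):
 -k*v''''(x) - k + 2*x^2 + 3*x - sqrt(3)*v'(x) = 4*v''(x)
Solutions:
 v(x) = C1 + C2*exp(2^(1/3)*x*(2^(1/3)*sqrt(3)*(sqrt((81 + 256/k)/k^2) + 9/k)^(1/3)/12 - 2^(1/3)*I*(sqrt((81 + 256/k)/k^2) + 9/k)^(1/3)/4 + 8/(k*(-sqrt(3) + 3*I)*(sqrt((81 + 256/k)/k^2) + 9/k)^(1/3)))) + C3*exp(2^(1/3)*x*(2^(1/3)*sqrt(3)*(sqrt((81 + 256/k)/k^2) + 9/k)^(1/3)/12 + 2^(1/3)*I*(sqrt((81 + 256/k)/k^2) + 9/k)^(1/3)/4 - 8/(k*(sqrt(3) + 3*I)*(sqrt((81 + 256/k)/k^2) + 9/k)^(1/3)))) + C4*exp(2^(1/3)*sqrt(3)*x*(-2^(1/3)*(sqrt((81 + 256/k)/k^2) + 9/k)^(1/3) + 8/(k*(sqrt((81 + 256/k)/k^2) + 9/k)^(1/3)))/6) - sqrt(3)*k*x/3 + 2*sqrt(3)*x^3/9 - 8*x^2/3 + sqrt(3)*x^2/2 - 4*x + 64*sqrt(3)*x/9


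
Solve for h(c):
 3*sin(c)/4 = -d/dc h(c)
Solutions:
 h(c) = C1 + 3*cos(c)/4


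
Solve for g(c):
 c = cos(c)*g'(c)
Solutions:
 g(c) = C1 + Integral(c/cos(c), c)


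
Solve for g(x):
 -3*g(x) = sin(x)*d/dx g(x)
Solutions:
 g(x) = C1*(cos(x) + 1)^(3/2)/(cos(x) - 1)^(3/2)


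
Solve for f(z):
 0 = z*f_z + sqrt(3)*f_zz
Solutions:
 f(z) = C1 + C2*erf(sqrt(2)*3^(3/4)*z/6)


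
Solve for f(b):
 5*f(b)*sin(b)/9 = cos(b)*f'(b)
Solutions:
 f(b) = C1/cos(b)^(5/9)


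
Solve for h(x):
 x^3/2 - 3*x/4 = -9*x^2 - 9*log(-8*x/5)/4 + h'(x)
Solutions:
 h(x) = C1 + x^4/8 + 3*x^3 - 3*x^2/8 + 9*x*log(-x)/4 + x*(-3*log(5) - 9/4 + 3*log(10)/4 + 6*log(2))


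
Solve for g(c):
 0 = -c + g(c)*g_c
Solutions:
 g(c) = -sqrt(C1 + c^2)
 g(c) = sqrt(C1 + c^2)


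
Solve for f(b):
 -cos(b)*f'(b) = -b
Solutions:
 f(b) = C1 + Integral(b/cos(b), b)


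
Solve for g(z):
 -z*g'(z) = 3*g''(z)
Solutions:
 g(z) = C1 + C2*erf(sqrt(6)*z/6)


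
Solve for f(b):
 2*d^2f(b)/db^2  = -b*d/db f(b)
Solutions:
 f(b) = C1 + C2*erf(b/2)


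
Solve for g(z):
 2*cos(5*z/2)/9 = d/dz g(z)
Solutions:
 g(z) = C1 + 4*sin(5*z/2)/45


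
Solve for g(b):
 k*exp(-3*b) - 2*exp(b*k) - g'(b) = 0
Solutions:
 g(b) = C1 - k*exp(-3*b)/3 - 2*exp(b*k)/k


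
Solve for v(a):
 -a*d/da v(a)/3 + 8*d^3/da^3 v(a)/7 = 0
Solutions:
 v(a) = C1 + Integral(C2*airyai(3^(2/3)*7^(1/3)*a/6) + C3*airybi(3^(2/3)*7^(1/3)*a/6), a)


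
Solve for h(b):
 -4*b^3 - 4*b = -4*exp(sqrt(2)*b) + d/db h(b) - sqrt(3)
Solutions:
 h(b) = C1 - b^4 - 2*b^2 + sqrt(3)*b + 2*sqrt(2)*exp(sqrt(2)*b)


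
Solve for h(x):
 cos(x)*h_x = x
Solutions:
 h(x) = C1 + Integral(x/cos(x), x)


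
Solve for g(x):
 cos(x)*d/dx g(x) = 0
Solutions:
 g(x) = C1


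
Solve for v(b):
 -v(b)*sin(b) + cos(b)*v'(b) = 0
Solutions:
 v(b) = C1/cos(b)


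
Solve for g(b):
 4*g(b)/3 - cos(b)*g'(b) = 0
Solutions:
 g(b) = C1*(sin(b) + 1)^(2/3)/(sin(b) - 1)^(2/3)


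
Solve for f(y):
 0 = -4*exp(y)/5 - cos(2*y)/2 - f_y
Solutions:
 f(y) = C1 - 4*exp(y)/5 - sin(2*y)/4


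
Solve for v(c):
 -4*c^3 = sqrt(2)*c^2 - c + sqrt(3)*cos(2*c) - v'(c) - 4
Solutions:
 v(c) = C1 + c^4 + sqrt(2)*c^3/3 - c^2/2 - 4*c + sqrt(3)*sin(2*c)/2


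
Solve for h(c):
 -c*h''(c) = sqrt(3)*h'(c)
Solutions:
 h(c) = C1 + C2*c^(1 - sqrt(3))


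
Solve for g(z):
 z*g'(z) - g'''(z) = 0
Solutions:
 g(z) = C1 + Integral(C2*airyai(z) + C3*airybi(z), z)


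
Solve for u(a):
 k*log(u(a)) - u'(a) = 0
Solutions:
 li(u(a)) = C1 + a*k


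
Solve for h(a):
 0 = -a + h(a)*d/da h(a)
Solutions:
 h(a) = -sqrt(C1 + a^2)
 h(a) = sqrt(C1 + a^2)


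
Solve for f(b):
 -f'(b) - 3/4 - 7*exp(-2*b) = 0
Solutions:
 f(b) = C1 - 3*b/4 + 7*exp(-2*b)/2


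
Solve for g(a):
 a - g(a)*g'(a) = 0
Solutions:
 g(a) = -sqrt(C1 + a^2)
 g(a) = sqrt(C1 + a^2)


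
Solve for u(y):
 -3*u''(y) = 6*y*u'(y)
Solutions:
 u(y) = C1 + C2*erf(y)


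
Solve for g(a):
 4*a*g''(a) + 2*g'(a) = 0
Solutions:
 g(a) = C1 + C2*sqrt(a)


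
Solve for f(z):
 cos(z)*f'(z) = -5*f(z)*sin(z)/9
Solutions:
 f(z) = C1*cos(z)^(5/9)


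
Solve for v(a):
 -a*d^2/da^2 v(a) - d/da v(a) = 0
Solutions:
 v(a) = C1 + C2*log(a)


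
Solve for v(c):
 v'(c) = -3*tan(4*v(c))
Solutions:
 v(c) = -asin(C1*exp(-12*c))/4 + pi/4
 v(c) = asin(C1*exp(-12*c))/4


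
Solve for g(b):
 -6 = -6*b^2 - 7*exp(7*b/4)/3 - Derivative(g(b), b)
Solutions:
 g(b) = C1 - 2*b^3 + 6*b - 4*exp(7*b/4)/3


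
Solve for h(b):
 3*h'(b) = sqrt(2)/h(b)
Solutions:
 h(b) = -sqrt(C1 + 6*sqrt(2)*b)/3
 h(b) = sqrt(C1 + 6*sqrt(2)*b)/3


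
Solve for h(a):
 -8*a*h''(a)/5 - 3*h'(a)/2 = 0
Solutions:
 h(a) = C1 + C2*a^(1/16)


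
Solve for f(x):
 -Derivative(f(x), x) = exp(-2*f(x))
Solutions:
 f(x) = log(-sqrt(C1 - 2*x))
 f(x) = log(C1 - 2*x)/2


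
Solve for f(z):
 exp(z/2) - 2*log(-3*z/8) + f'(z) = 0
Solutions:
 f(z) = C1 + 2*z*log(-z) + 2*z*(-3*log(2) - 1 + log(3)) - 2*exp(z/2)


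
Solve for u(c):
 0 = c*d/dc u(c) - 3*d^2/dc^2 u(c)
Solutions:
 u(c) = C1 + C2*erfi(sqrt(6)*c/6)


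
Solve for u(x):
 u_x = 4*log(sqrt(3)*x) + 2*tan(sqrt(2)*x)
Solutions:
 u(x) = C1 + 4*x*log(x) - 4*x + 2*x*log(3) - sqrt(2)*log(cos(sqrt(2)*x))


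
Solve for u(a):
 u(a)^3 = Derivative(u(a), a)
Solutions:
 u(a) = -sqrt(2)*sqrt(-1/(C1 + a))/2
 u(a) = sqrt(2)*sqrt(-1/(C1 + a))/2


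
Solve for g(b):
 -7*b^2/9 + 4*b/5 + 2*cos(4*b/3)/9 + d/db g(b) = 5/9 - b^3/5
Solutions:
 g(b) = C1 - b^4/20 + 7*b^3/27 - 2*b^2/5 + 5*b/9 - sin(4*b/3)/6


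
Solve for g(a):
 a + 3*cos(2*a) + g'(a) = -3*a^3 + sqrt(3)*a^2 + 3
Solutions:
 g(a) = C1 - 3*a^4/4 + sqrt(3)*a^3/3 - a^2/2 + 3*a - 3*sin(a)*cos(a)


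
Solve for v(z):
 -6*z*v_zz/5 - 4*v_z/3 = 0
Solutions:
 v(z) = C1 + C2/z^(1/9)


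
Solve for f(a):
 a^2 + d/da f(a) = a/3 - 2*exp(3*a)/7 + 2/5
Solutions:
 f(a) = C1 - a^3/3 + a^2/6 + 2*a/5 - 2*exp(3*a)/21


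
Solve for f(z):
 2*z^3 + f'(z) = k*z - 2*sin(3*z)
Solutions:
 f(z) = C1 + k*z^2/2 - z^4/2 + 2*cos(3*z)/3


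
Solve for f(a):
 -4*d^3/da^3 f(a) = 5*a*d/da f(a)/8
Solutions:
 f(a) = C1 + Integral(C2*airyai(-10^(1/3)*a/4) + C3*airybi(-10^(1/3)*a/4), a)


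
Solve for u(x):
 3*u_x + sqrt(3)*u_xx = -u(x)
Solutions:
 u(x) = C1*exp(sqrt(3)*x*(-3 + sqrt(9 - 4*sqrt(3)))/6) + C2*exp(-sqrt(3)*x*(sqrt(9 - 4*sqrt(3)) + 3)/6)


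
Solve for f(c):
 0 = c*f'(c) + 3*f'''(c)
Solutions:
 f(c) = C1 + Integral(C2*airyai(-3^(2/3)*c/3) + C3*airybi(-3^(2/3)*c/3), c)


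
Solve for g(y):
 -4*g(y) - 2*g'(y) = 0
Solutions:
 g(y) = C1*exp(-2*y)


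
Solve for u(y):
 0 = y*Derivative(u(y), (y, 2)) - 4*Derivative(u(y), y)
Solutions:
 u(y) = C1 + C2*y^5


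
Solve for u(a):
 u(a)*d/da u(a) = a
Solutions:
 u(a) = -sqrt(C1 + a^2)
 u(a) = sqrt(C1 + a^2)


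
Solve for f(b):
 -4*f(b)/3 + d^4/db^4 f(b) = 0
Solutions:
 f(b) = C1*exp(-sqrt(2)*3^(3/4)*b/3) + C2*exp(sqrt(2)*3^(3/4)*b/3) + C3*sin(sqrt(2)*3^(3/4)*b/3) + C4*cos(sqrt(2)*3^(3/4)*b/3)


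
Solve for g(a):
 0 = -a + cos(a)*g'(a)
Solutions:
 g(a) = C1 + Integral(a/cos(a), a)


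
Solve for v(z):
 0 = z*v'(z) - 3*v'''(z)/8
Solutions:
 v(z) = C1 + Integral(C2*airyai(2*3^(2/3)*z/3) + C3*airybi(2*3^(2/3)*z/3), z)


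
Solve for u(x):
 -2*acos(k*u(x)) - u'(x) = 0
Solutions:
 Integral(1/acos(_y*k), (_y, u(x))) = C1 - 2*x


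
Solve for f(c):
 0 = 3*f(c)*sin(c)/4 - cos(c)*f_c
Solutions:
 f(c) = C1/cos(c)^(3/4)


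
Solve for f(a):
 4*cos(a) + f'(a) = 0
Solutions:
 f(a) = C1 - 4*sin(a)


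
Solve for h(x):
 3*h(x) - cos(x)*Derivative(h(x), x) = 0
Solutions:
 h(x) = C1*(sin(x) + 1)^(3/2)/(sin(x) - 1)^(3/2)


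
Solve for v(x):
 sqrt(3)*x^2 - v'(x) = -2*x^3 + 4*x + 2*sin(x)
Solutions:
 v(x) = C1 + x^4/2 + sqrt(3)*x^3/3 - 2*x^2 + 2*cos(x)


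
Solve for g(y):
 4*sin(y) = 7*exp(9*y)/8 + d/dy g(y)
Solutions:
 g(y) = C1 - 7*exp(9*y)/72 - 4*cos(y)


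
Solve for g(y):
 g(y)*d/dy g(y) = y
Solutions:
 g(y) = -sqrt(C1 + y^2)
 g(y) = sqrt(C1 + y^2)


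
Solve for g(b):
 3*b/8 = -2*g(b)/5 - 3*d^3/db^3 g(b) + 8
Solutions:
 g(b) = C3*exp(-15^(2/3)*2^(1/3)*b/15) - 15*b/16 + (C1*sin(2^(1/3)*3^(1/6)*5^(2/3)*b/10) + C2*cos(2^(1/3)*3^(1/6)*5^(2/3)*b/10))*exp(15^(2/3)*2^(1/3)*b/30) + 20


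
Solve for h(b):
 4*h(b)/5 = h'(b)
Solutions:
 h(b) = C1*exp(4*b/5)


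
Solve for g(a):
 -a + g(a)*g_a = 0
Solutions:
 g(a) = -sqrt(C1 + a^2)
 g(a) = sqrt(C1 + a^2)


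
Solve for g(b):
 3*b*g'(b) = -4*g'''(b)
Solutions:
 g(b) = C1 + Integral(C2*airyai(-6^(1/3)*b/2) + C3*airybi(-6^(1/3)*b/2), b)


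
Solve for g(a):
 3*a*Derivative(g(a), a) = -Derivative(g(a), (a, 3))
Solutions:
 g(a) = C1 + Integral(C2*airyai(-3^(1/3)*a) + C3*airybi(-3^(1/3)*a), a)


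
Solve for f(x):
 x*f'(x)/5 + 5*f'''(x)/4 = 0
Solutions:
 f(x) = C1 + Integral(C2*airyai(-2^(2/3)*5^(1/3)*x/5) + C3*airybi(-2^(2/3)*5^(1/3)*x/5), x)


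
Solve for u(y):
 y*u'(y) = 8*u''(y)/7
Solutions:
 u(y) = C1 + C2*erfi(sqrt(7)*y/4)


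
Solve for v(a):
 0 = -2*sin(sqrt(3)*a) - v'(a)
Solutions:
 v(a) = C1 + 2*sqrt(3)*cos(sqrt(3)*a)/3


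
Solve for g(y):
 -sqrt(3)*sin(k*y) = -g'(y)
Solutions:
 g(y) = C1 - sqrt(3)*cos(k*y)/k


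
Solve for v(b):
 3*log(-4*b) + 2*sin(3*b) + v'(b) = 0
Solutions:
 v(b) = C1 - 3*b*log(-b) - 6*b*log(2) + 3*b + 2*cos(3*b)/3


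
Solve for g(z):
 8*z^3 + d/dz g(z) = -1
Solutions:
 g(z) = C1 - 2*z^4 - z


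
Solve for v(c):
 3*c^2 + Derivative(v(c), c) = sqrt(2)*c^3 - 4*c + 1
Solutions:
 v(c) = C1 + sqrt(2)*c^4/4 - c^3 - 2*c^2 + c
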